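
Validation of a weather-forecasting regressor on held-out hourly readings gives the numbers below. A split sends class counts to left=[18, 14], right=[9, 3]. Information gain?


Parent = [27, 17], H_parent = 0.9624
H_left = 0.9887 (n=32), H_right = 0.8113 (n=12)
H_children = (32/44)·0.9887 + (12/44)·0.8113 = 0.9403
IG = 0.9624 - 0.9403 = 0.0221

0.0221


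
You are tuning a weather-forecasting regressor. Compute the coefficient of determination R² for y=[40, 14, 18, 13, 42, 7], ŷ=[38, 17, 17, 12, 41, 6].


ȳ = 22.3333
SS_res = Σ(y-ŷ)² = 17
SS_tot = Σ(y-ȳ)² = 1109.33
R² = 1 - SS_res/SS_tot = 1 - 0.0153 = 0.9847

0.9847


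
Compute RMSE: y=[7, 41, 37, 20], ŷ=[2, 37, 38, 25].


MSE = 67/4 = 16.75
RMSE = √(67/4) = 4.0927

4.0927


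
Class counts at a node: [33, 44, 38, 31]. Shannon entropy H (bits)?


Probabilities: [33/146, 44/146, 38/146, 31/146] ≈ [0.226, 0.3014, 0.2603, 0.2123]
H = -((33/146)·log₂(33/146) + (44/146)·log₂(44/146) + (38/146)·log₂(38/146) + (31/146)·log₂(31/146))
  = 1.9865 bits

1.9865 bits


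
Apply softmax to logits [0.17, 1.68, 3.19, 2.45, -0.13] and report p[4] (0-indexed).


Exponentials: e^0.17=1.1853, e^1.68=5.3656, e^3.19=24.2884, e^2.45=11.5883, e^-0.13=0.8781
Sum = 43.3057
Softmax = [0.0274, 0.1239, 0.5609, 0.2676, 0.0203]
p[4] = 0.8781/43.3057 = 0.0203

0.0203


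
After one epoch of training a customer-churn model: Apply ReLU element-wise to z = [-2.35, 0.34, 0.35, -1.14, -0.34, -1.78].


ReLU(-2.35) = max(0, -2.35) = 0.0
ReLU(0.34) = max(0, 0.34) = 0.34
ReLU(0.35) = max(0, 0.35) = 0.35
ReLU(-1.14) = max(0, -1.14) = 0.0
ReLU(-0.34) = max(0, -0.34) = 0.0
ReLU(-1.78) = max(0, -1.78) = 0.0
result = [0.0, 0.34, 0.35, 0.0, 0.0, 0.0]

[0.0, 0.34, 0.35, 0.0, 0.0, 0.0]


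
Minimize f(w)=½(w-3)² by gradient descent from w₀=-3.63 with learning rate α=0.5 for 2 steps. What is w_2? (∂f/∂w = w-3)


step 1: grad = -3.63-3 = -6.63; w = -3.63 - 0.5·(-6.63) = -0.315
step 2: grad = -0.315-3 = -3.315; w = -0.315 - 0.5·(-3.315) = 1.3425

1.3425


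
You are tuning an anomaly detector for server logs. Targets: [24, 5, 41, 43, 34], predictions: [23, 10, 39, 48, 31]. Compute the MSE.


Squared errors: (24-23)²=1, (5-10)²=25, (41-39)²=4, (43-48)²=25, (34-31)²=9
Sum = 64
MSE = 64/5 = 64/5

64/5


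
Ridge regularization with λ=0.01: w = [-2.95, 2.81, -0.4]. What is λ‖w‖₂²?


‖w‖₂² = (-2.95)² + (2.81)² + (-0.4)²
     = 8.7025 + 7.8961 + 0.16
     = 16.7586
λ·‖w‖₂² = 0.01·16.7586 = 0.167586

0.167586


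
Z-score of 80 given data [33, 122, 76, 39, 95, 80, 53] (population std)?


μ = 71.1429, σ = 29.4591
z = (80 - 71.1429)/29.4591 = 0.3007

0.3007


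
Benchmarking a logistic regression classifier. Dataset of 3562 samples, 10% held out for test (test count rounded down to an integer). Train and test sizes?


Test = ⌊3562·10/100⌋ = 356
Train = 3562 - 356 = 3206

Train: 3206, Test: 356


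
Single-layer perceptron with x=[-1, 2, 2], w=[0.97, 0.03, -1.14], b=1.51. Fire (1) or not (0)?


z = (-1)·(0.97) + (2)·(0.03) + (2)·(-1.14) + 1.51
  = -1.68
step(z) = 0 (z<0)

0


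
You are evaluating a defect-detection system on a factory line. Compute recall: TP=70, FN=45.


Recall = TP/(TP+FN)
= 70/(70+45)
= 70/115 = 60.87%

60.87%


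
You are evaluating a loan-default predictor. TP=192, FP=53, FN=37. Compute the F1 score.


Precision = 192/245 = 0.7837
Recall = 192/229 = 0.8384
F1 = 2·P·R/(P+R) = 2·TP/(2·TP+FP+FN) = 384/(384+53+37) = 384/474 = 0.8101

0.8101


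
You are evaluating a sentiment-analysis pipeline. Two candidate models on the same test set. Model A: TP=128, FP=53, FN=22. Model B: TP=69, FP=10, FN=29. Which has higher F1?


Model A: P=128/181=0.7072, R=128/150=0.8533, F1=2PR/(P+R)=2TP/(2TP+FP+FN)=256/331=0.7734
Model B: P=69/79=0.8734, R=69/98=0.7041, F1=2PR/(P+R)=2TP/(2TP+FP+FN)=138/177=0.7797
0.7734 < 0.7797 → Model B

Model B


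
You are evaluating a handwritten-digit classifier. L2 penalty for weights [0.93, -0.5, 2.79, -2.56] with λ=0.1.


‖w‖₂² = (0.93)² + (-0.5)² + (2.79)² + (-2.56)²
     = 0.8649 + 0.25 + 7.7841 + 6.5536
     = 15.4526
λ·‖w‖₂² = 0.1·15.4526 = 1.54526

1.54526


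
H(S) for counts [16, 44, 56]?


Probabilities: [16/116, 44/116, 56/116] ≈ [0.1379, 0.3793, 0.4828]
H = -((16/116)·log₂(16/116) + (44/116)·log₂(44/116) + (56/116)·log₂(56/116))
  = 1.4319 bits

1.4319 bits


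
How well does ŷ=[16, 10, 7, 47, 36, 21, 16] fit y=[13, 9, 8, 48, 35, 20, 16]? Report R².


ȳ = 21.2857
SS_res = Σ(y-ŷ)² = 14
SS_tot = Σ(y-ȳ)² = 1327.43
R² = 1 - SS_res/SS_tot = 1 - 0.0105 = 0.9895

0.9895


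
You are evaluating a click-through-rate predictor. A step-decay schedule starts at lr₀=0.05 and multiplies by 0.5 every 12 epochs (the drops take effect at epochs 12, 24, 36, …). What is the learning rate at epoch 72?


n_drops = ⌊72/12⌋ = 6
lr = 0.05·0.5^6 = 0.05·0.015625 = 0.00078125

0.00078125


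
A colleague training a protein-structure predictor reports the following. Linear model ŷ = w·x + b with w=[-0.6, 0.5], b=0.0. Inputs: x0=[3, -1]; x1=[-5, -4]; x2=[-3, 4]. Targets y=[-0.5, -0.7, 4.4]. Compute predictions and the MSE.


ŷ0 = (-0.6)·(3) + (0.5)·(-1) + 0.0 = -2.3
ŷ1 = (-0.6)·(-5) + (0.5)·(-4) + 0.0 = 1.0
ŷ2 = (-0.6)·(-3) + (0.5)·(4) + 0.0 = 3.8
errors² = [3.24, 2.89, 0.36]
MSE = 6.4900/3 = 2.1633

2.1633


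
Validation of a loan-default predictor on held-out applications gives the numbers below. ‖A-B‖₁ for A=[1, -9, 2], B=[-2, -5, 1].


d = |1+ 2| + |-9+ 5| + |2-1|
  = 3 + 4 + 1
  = 8

8


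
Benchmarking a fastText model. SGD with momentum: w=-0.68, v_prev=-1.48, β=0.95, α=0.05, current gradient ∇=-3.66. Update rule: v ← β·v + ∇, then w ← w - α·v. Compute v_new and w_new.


v_new = 0.95·-1.48 - 3.66 = -1.406 - 3.66 = -5.066
w_new = -0.68 - 0.05·-5.066 = -0.68 + 0.2533 = -0.4267

v_new=-5.066, w_new=-0.4267


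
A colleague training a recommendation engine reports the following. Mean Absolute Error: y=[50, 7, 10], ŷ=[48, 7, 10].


Absolute errors: |50-48|=2, |7-7|=0, |10-10|=0
Sum = 2
MAE = 2/3 = 2/3

2/3


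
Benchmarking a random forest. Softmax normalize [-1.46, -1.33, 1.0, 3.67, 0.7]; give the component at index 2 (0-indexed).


Exponentials: e^-1.46=0.2322, e^-1.33=0.2645, e^1.0=2.7183, e^3.67=39.2519, e^0.7=2.0138
Sum = 44.4807
Softmax = [0.0052, 0.0059, 0.0611, 0.8824, 0.0453]
p[2] = 2.7183/44.4807 = 0.0611

0.0611


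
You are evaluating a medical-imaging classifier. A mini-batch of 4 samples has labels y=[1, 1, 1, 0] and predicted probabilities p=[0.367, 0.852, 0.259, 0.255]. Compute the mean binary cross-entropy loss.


L[0] = -ln(0.367) = 1.0024
L[1] = -ln(0.852) = 0.1602
L[2] = -ln(0.259) = 1.3509
L[3] = -ln(1-0.255) = -ln(0.745) = 0.2944
mean = (1.0024 + 0.1602 + 1.3509 + 0.2944)/4 = 0.702

0.702


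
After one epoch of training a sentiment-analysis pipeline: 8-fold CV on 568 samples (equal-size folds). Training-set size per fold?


Fold size = 568/8 = 71
Training per fold = 568 - 71 = 497

497


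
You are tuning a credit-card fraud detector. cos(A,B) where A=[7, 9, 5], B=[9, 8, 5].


A·B = 7·9 + 9·8 + 5·5 = 160
‖A‖ = √155 = 12.4499, ‖B‖ = √170 = 13.0384
cos = 160/(√155·√170) = 160/√26350 = 0.9857

0.9857


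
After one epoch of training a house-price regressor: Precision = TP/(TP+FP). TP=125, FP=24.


Precision = TP/(TP+FP)
= 125/(125+24)
= 125/149 = 83.89%

83.89%


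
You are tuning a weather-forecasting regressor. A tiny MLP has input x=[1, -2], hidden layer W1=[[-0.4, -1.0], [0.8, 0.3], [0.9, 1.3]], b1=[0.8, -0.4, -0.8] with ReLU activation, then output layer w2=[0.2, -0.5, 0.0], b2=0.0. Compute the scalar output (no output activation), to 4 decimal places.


z1[0] = (-0.4)·(1) + (-1.0)·(-2) + 0.8 = 2.4
z1[1] = (0.8)·(1) + (0.3)·(-2) - 0.4 = -0.2
z1[2] = (0.9)·(1) + (1.3)·(-2) - 0.8 = -2.5
h = ReLU(z1) = [2.4, 0.0, 0.0]
output = (0.2)·(2.4) + (-0.5)·(0.0) + (0.0)·(0.0) + 0.0 = 0.48

0.48


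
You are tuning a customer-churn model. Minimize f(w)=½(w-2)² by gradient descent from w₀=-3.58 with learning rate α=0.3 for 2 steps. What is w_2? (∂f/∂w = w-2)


step 1: grad = -3.58-2 = -5.58; w = -3.58 - 0.3·(-5.58) = -1.906
step 2: grad = -1.906-2 = -3.906; w = -1.906 - 0.3·(-3.906) = -0.7342

-0.7342


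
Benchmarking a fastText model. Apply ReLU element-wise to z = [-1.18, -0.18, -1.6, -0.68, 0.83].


ReLU(-1.18) = max(0, -1.18) = 0.0
ReLU(-0.18) = max(0, -0.18) = 0.0
ReLU(-1.6) = max(0, -1.6) = 0.0
ReLU(-0.68) = max(0, -0.68) = 0.0
ReLU(0.83) = max(0, 0.83) = 0.83
result = [0.0, 0.0, 0.0, 0.0, 0.83]

[0.0, 0.0, 0.0, 0.0, 0.83]


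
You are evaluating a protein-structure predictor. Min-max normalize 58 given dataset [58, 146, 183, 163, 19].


min=19, max=183
(58-19)/(183-19) = 39/164 = 0.2378

0.2378


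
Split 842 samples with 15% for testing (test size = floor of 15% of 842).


Test = ⌊842·15/100⌋ = 126
Train = 842 - 126 = 716

Train: 716, Test: 126


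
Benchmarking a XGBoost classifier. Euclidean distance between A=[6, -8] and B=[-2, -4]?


d = √((6+ 2)² + (-8+ 4)²)
  = √(64 + 16)
  = √80 = 8.9443

8.9443


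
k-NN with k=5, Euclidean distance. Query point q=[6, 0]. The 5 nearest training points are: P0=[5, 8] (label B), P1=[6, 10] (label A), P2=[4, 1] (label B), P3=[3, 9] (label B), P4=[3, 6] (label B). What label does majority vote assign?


d(q,P0) = 8.0623  (label B)
d(q,P1) = 10.0  (label A)
d(q,P2) = 2.2361  (label B)
d(q,P3) = 9.4868  (label B)
d(q,P4) = 6.7082  (label B)
Votes: A=1, B=4
Majority → B

B


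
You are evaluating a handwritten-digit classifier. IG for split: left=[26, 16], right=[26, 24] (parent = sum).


Parent = [52, 40], H_parent = 0.9877
H_left = 0.9587 (n=42), H_right = 0.9988 (n=50)
H_children = (42/92)·0.9587 + (50/92)·0.9988 = 0.9805
IG = 0.9877 - 0.9805 = 0.0072

0.0072


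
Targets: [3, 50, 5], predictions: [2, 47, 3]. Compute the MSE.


Squared errors: (3-2)²=1, (50-47)²=9, (5-3)²=4
Sum = 14
MSE = 14/3 = 14/3

14/3


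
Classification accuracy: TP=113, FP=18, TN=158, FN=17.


Accuracy = (TP+TN)/(TP+TN+FP+FN)
= (113+158)/(306)
= 271/306 = 88.56%

88.56%


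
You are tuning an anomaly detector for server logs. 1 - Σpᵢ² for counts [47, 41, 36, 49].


Probabilities: [47/173, 41/173, 36/173, 49/173] ≈ [0.2717, 0.237, 0.2081, 0.2832]
Σpᵢ² = (2209 + 1681 + 1296 + 2401)/173² = 7587/29929
Gini = 1 - Σpᵢ² = 1 - 7587/29929 = 0.7465

0.7465


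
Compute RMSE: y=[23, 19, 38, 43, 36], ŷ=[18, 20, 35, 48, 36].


MSE = 60/5 = 12
RMSE = √(60/5) = 3.4641

3.4641


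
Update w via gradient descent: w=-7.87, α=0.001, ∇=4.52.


w_new = w - α·∇
= -7.87 - 0.001·4.52
= -7.87 - 0.00452
= -7.87452

-7.87452


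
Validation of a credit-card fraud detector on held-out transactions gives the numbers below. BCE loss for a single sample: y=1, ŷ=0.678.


BCE = -[y·ln(p) + (1-y)·ln(1-p)]
= -1·ln(0.678) - 0
= -ln(0.678) = 0.3886

0.3886


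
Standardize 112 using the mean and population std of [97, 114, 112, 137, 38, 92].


μ = 98.3333, σ = 30.576
z = (112 - 98.3333)/30.576 = 0.447

0.447


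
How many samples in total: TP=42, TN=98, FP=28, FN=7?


Total = TP + TN + FP + FN
= 42 + 98 + 28 + 7
= 175
(Predicted positive: 70, predicted negative: 105)

175


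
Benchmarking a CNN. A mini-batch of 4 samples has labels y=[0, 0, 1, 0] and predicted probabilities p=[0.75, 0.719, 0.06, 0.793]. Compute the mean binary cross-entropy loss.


L[0] = -ln(1-0.75) = -ln(0.25) = 1.3863
L[1] = -ln(1-0.719) = -ln(0.281) = 1.2694
L[2] = -ln(0.06) = 2.8134
L[3] = -ln(1-0.793) = -ln(0.207) = 1.575
mean = (1.3863 + 1.2694 + 2.8134 + 1.575)/4 = 1.761

1.761


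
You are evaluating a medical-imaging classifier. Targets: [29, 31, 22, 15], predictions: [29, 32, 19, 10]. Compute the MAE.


Absolute errors: |29-29|=0, |31-32|=1, |22-19|=3, |15-10|=5
Sum = 9
MAE = 9/4 = 9/4

9/4


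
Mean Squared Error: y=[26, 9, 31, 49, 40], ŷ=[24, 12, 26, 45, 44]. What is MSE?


Squared errors: (26-24)²=4, (9-12)²=9, (31-26)²=25, (49-45)²=16, (40-44)²=16
Sum = 70
MSE = 70/5 = 14

14


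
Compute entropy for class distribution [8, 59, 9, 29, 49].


Probabilities: [8/154, 59/154, 9/154, 29/154, 49/154] ≈ [0.0519, 0.3831, 0.0584, 0.1883, 0.3182]
H = -((8/154)·log₂(8/154) + (59/154)·log₂(59/154) + (9/154)·log₂(9/154) + (29/154)·log₂(29/154) + (49/154)·log₂(49/154))
  = 1.9706 bits

1.9706 bits


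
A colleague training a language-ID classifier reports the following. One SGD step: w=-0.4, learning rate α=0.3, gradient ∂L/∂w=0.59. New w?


w_new = w - α·∇
= -0.4 - 0.3·0.59
= -0.4 - 0.177
= -0.577

-0.577


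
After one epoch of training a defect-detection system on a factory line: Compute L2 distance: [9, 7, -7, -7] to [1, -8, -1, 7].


d = √((9-1)² + (7+ 8)² + (-7+ 1)² + (-7-7)²)
  = √(64 + 225 + 36 + 196)
  = √521 = 22.8254

22.8254


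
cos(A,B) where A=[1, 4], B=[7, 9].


A·B = 1·7 + 4·9 = 43
‖A‖ = √17 = 4.1231, ‖B‖ = √130 = 11.4018
cos = 43/(√17·√130) = 43/√2210 = 0.9147

0.9147


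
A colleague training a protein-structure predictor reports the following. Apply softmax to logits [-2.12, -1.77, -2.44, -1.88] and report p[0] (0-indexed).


Exponentials: e^-2.12=0.12, e^-1.77=0.1703, e^-2.44=0.0872, e^-1.88=0.1526
Sum = 0.5301
Softmax = [0.2264, 0.3213, 0.1644, 0.2878]
p[0] = 0.12/0.5301 = 0.2264

0.2264


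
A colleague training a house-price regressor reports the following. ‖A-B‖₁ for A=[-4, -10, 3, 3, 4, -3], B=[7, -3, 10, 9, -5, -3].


d = |-4-7| + |-10+ 3| + |3-10| + |3-9| + |4+ 5| + |-3+ 3|
  = 11 + 7 + 7 + 6 + 9 + 0
  = 40

40


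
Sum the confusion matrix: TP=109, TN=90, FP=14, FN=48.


Total = TP + TN + FP + FN
= 109 + 90 + 14 + 48
= 261
(Predicted positive: 123, predicted negative: 138)

261


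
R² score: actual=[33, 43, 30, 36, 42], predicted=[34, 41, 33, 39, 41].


ȳ = 36.8
SS_res = Σ(y-ŷ)² = 24
SS_tot = Σ(y-ȳ)² = 126.8
R² = 1 - SS_res/SS_tot = 1 - 0.1893 = 0.8107

0.8107


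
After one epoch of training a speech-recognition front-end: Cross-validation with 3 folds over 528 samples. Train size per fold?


Fold size = 528/3 = 176
Training per fold = 528 - 176 = 352

352


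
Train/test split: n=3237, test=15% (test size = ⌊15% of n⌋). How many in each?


Test = ⌊3237·15/100⌋ = 485
Train = 3237 - 485 = 2752

Train: 2752, Test: 485


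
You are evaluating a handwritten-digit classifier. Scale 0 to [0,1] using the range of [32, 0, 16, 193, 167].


min=0, max=193
(0-0)/(193-0) = 0/193 = 0.0

0.0


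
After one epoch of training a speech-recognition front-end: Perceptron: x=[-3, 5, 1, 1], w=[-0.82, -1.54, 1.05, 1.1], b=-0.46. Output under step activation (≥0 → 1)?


z = (-3)·(-0.82) + (5)·(-1.54) + (1)·(1.05) + (1)·(1.1) - 0.46
  = -3.55
step(z) = 0 (z<0)

0


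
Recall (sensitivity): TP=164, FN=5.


Recall = TP/(TP+FN)
= 164/(164+5)
= 164/169 = 97.04%

97.04%


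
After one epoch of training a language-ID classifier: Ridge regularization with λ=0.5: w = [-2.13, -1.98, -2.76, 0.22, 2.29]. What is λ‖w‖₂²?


‖w‖₂² = (-2.13)² + (-1.98)² + (-2.76)² + (0.22)² + (2.29)²
     = 4.5369 + 3.9204 + 7.6176 + 0.0484 + 5.2441
     = 21.3674
λ·‖w‖₂² = 0.5·21.3674 = 10.6837

10.6837


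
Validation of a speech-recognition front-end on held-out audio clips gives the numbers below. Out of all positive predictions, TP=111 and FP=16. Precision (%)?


Precision = TP/(TP+FP)
= 111/(111+16)
= 111/127 = 87.4%

87.4%


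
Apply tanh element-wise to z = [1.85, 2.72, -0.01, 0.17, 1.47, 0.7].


tanh(1.85) = 0.9517
tanh(2.72) = 0.9914
tanh(-0.01) = -0.01
tanh(0.17) = 0.1684
tanh(1.47) = 0.8996
tanh(0.7) = 0.6044
result = [0.9517, 0.9914, -0.01, 0.1684, 0.8996, 0.6044]

[0.9517, 0.9914, -0.01, 0.1684, 0.8996, 0.6044]


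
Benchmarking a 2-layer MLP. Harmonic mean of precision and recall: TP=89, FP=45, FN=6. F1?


Precision = 89/134 = 0.6642
Recall = 89/95 = 0.9368
F1 = 2·P·R/(P+R) = 2·TP/(2·TP+FP+FN) = 178/(178+45+6) = 178/229 = 0.7773

0.7773


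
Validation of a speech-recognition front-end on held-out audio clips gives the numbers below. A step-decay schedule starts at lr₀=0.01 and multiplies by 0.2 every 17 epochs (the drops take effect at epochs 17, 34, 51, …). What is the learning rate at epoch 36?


n_drops = ⌊36/17⌋ = 2
lr = 0.01·0.2^2 = 0.01·0.04 = 0.0004

0.0004


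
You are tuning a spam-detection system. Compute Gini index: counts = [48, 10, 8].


Probabilities: [48/66, 10/66, 8/66] ≈ [0.7273, 0.1515, 0.1212]
Σpᵢ² = (2304 + 100 + 64)/66² = 2468/4356
Gini = 1 - Σpᵢ² = 1 - 2468/4356 = 0.4334

0.4334


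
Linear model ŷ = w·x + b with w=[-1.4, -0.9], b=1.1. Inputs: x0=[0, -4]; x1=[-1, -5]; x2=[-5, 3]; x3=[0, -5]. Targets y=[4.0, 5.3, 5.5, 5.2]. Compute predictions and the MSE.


ŷ0 = (-1.4)·(0) + (-0.9)·(-4) + 1.1 = 4.7
ŷ1 = (-1.4)·(-1) + (-0.9)·(-5) + 1.1 = 7.0
ŷ2 = (-1.4)·(-5) + (-0.9)·(3) + 1.1 = 5.4
ŷ3 = (-1.4)·(0) + (-0.9)·(-5) + 1.1 = 5.6
errors² = [0.49, 2.89, 0.01, 0.16]
MSE = 3.5500/4 = 0.8875

0.8875


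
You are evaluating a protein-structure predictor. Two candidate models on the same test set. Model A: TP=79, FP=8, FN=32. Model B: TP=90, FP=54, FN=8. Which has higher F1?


Model A: P=79/87=0.908, R=79/111=0.7117, F1=2PR/(P+R)=2TP/(2TP+FP+FN)=158/198=0.798
Model B: P=90/144=0.625, R=90/98=0.9184, F1=2PR/(P+R)=2TP/(2TP+FP+FN)=180/242=0.7438
0.798 > 0.7438 → Model A

Model A


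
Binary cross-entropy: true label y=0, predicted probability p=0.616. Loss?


BCE = -[y·ln(p) + (1-y)·ln(1-p)]
= -0 - 1·ln(1-0.616)
= -ln(0.384) = 0.9571

0.9571


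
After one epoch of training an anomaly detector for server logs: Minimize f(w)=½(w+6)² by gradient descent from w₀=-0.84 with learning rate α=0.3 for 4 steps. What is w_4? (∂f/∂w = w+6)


step 1: grad = -0.84+6 = 5.16; w = -0.84 - 0.3·(5.16) = -2.388
step 2: grad = -2.388+6 = 3.612; w = -2.388 - 0.3·(3.612) = -3.4716
step 3: grad = -3.4716+6 = 2.5284; w = -3.4716 - 0.3·(2.5284) = -4.23012
step 4: grad = -4.23012+6 = 1.76988; w = -4.23012 - 0.3·(1.76988) = -4.761084

-4.761084


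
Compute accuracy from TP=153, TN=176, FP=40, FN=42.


Accuracy = (TP+TN)/(TP+TN+FP+FN)
= (153+176)/(411)
= 329/411 = 80.05%

80.05%


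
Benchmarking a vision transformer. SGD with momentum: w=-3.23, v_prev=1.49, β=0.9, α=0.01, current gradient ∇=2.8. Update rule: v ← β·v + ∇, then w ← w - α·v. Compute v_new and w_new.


v_new = 0.9·1.49 + 2.8 = 1.341 + 2.8 = 4.141
w_new = -3.23 - 0.01·4.141 = -3.23 - 0.04141 = -3.27141

v_new=4.141, w_new=-3.27141


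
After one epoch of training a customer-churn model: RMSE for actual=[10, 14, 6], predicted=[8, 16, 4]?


MSE = 12/3 = 4
RMSE = √(12/3) = 2.0

2.0


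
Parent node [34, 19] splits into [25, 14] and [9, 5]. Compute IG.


Parent = [34, 19], H_parent = 0.9414
H_left = 0.9418 (n=39), H_right = 0.9403 (n=14)
H_children = (39/53)·0.9418 + (14/53)·0.9403 = 0.9414
IG = 0.9414 - 0.9414 = 0.0

0.0


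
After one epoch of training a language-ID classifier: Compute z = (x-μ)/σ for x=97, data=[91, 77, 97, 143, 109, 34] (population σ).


μ = 91.8333, σ = 32.9263
z = (97 - 91.8333)/32.9263 = 0.1569

0.1569


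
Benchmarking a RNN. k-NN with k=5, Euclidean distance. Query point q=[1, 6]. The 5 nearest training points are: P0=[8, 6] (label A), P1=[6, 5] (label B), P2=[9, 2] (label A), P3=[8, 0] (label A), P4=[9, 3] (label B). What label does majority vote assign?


d(q,P0) = 7.0  (label A)
d(q,P1) = 5.099  (label B)
d(q,P2) = 8.9443  (label A)
d(q,P3) = 9.2195  (label A)
d(q,P4) = 8.544  (label B)
Votes: A=3, B=2
Majority → A

A


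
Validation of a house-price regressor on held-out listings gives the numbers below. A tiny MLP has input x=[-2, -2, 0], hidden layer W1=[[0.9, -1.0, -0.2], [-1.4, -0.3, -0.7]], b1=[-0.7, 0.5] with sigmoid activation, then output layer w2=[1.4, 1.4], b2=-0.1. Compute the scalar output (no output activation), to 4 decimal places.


z1[0] = (0.9)·(-2) + (-1.0)·(-2) + (-0.2)·(0) - 0.7 = -0.5
z1[1] = (-1.4)·(-2) + (-0.3)·(-2) + (-0.7)·(0) + 0.5 = 3.9
h = sigmoid(z1) = [0.3775, 0.9802]
output = (1.4)·(0.3775) + (1.4)·(0.9802) - 0.1 = 1.8008

1.8008


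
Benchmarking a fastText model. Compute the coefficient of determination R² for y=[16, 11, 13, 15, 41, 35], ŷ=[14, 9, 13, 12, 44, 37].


ȳ = 21.8333
SS_res = Σ(y-ŷ)² = 30
SS_tot = Σ(y-ȳ)² = 816.83
R² = 1 - SS_res/SS_tot = 1 - 0.0367 = 0.9633

0.9633


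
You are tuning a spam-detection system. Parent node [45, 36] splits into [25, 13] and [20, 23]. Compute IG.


Parent = [45, 36], H_parent = 0.9911
H_left = 0.9268 (n=38), H_right = 0.9965 (n=43)
H_children = (38/81)·0.9268 + (43/81)·0.9965 = 0.9638
IG = 0.9911 - 0.9638 = 0.0273

0.0273


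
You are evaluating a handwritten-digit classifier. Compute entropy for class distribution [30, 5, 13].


Probabilities: [30/48, 5/48, 13/48] ≈ [0.625, 0.1042, 0.2708]
H = -((30/48)·log₂(30/48) + (5/48)·log₂(5/48) + (13/48)·log₂(13/48))
  = 1.2741 bits

1.2741 bits


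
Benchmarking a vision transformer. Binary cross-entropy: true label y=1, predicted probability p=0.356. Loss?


BCE = -[y·ln(p) + (1-y)·ln(1-p)]
= -1·ln(0.356) - 0
= -ln(0.356) = 1.0328

1.0328


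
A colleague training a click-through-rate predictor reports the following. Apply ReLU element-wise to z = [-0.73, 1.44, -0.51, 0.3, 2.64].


ReLU(-0.73) = max(0, -0.73) = 0.0
ReLU(1.44) = max(0, 1.44) = 1.44
ReLU(-0.51) = max(0, -0.51) = 0.0
ReLU(0.3) = max(0, 0.3) = 0.3
ReLU(2.64) = max(0, 2.64) = 2.64
result = [0.0, 1.44, 0.0, 0.3, 2.64]

[0.0, 1.44, 0.0, 0.3, 2.64]


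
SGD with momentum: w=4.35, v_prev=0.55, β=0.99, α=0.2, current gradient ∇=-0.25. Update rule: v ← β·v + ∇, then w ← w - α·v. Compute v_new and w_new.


v_new = 0.99·0.55 - 0.25 = 0.5445 - 0.25 = 0.2945
w_new = 4.35 - 0.2·0.2945 = 4.35 - 0.0589 = 4.2911

v_new=0.2945, w_new=4.2911


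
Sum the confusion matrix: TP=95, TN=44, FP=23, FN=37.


Total = TP + TN + FP + FN
= 95 + 44 + 23 + 37
= 199
(Predicted positive: 118, predicted negative: 81)

199


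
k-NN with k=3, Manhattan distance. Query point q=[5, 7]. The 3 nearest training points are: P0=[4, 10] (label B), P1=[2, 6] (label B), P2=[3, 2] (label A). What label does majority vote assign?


d(q,P0) = 4  (label B)
d(q,P1) = 4  (label B)
d(q,P2) = 7  (label A)
Votes: A=1, B=2
Majority → B

B


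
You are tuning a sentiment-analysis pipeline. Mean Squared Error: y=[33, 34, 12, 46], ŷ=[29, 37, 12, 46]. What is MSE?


Squared errors: (33-29)²=16, (34-37)²=9, (12-12)²=0, (46-46)²=0
Sum = 25
MSE = 25/4 = 25/4

25/4


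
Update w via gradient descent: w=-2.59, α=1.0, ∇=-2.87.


w_new = w - α·∇
= -2.59 - 1.0·-2.87
= -2.59 + 2.87
= 0.28

0.28


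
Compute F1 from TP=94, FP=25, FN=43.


Precision = 94/119 = 0.7899
Recall = 94/137 = 0.6861
F1 = 2·P·R/(P+R) = 2·TP/(2·TP+FP+FN) = 188/(188+25+43) = 188/256 = 0.7344

0.7344


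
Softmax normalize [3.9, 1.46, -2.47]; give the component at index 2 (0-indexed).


Exponentials: e^3.9=49.4024, e^1.46=4.306, e^-2.47=0.0846
Sum = 53.793
Softmax = [0.9184, 0.08, 0.0016]
p[2] = 0.0846/53.793 = 0.0016

0.0016


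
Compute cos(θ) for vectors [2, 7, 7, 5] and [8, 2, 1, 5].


A·B = 2·8 + 7·2 + 7·1 + 5·5 = 62
‖A‖ = √127 = 11.2694, ‖B‖ = √94 = 9.6954
cos = 62/(√127·√94) = 62/√11938 = 0.5674

0.5674


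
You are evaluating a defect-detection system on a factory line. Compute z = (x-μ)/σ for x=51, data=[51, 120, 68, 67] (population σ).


μ = 76.5, σ = 26.0048
z = (51 - 76.5)/26.0048 = -0.9806

-0.9806


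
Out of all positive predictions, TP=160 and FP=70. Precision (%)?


Precision = TP/(TP+FP)
= 160/(160+70)
= 160/230 = 69.57%

69.57%


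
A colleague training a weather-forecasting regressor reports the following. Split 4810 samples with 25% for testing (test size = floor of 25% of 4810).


Test = ⌊4810·25/100⌋ = 1202
Train = 4810 - 1202 = 3608

Train: 3608, Test: 1202


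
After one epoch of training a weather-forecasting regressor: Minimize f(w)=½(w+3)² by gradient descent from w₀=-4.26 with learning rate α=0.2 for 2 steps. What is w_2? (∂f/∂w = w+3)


step 1: grad = -4.26+3 = -1.26; w = -4.26 - 0.2·(-1.26) = -4.008
step 2: grad = -4.008+3 = -1.008; w = -4.008 - 0.2·(-1.008) = -3.8064

-3.8064


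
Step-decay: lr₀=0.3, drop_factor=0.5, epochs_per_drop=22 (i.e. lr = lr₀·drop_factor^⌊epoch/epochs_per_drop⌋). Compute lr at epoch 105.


n_drops = ⌊105/22⌋ = 4
lr = 0.3·0.5^4 = 0.3·0.0625 = 0.01875

0.01875


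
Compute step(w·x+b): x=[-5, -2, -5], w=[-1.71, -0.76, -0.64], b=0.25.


z = (-5)·(-1.71) + (-2)·(-0.76) + (-5)·(-0.64) + 0.25
  = 13.52
step(z) = 1 (z≥0)

1


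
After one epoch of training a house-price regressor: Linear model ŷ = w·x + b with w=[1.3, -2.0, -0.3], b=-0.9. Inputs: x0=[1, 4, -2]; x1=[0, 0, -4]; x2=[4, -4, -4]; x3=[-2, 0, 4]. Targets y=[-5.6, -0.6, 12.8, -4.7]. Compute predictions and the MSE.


ŷ0 = (1.3)·(1) + (-2.0)·(4) + (-0.3)·(-2) - 0.9 = -7.0
ŷ1 = (1.3)·(0) + (-2.0)·(0) + (-0.3)·(-4) - 0.9 = 0.3
ŷ2 = (1.3)·(4) + (-2.0)·(-4) + (-0.3)·(-4) - 0.9 = 13.5
ŷ3 = (1.3)·(-2) + (-2.0)·(0) + (-0.3)·(4) - 0.9 = -4.7
errors² = [1.96, 0.81, 0.49, 0.0]
MSE = 3.2600/4 = 0.815

0.815


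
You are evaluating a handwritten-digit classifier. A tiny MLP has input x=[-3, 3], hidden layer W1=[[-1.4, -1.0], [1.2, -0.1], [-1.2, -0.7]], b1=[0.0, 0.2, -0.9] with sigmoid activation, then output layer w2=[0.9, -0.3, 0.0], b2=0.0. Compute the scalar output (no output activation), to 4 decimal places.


z1[0] = (-1.4)·(-3) + (-1.0)·(3) + 0.0 = 1.2
z1[1] = (1.2)·(-3) + (-0.1)·(3) + 0.2 = -3.7
z1[2] = (-1.2)·(-3) + (-0.7)·(3) - 0.9 = 0.6
h = sigmoid(z1) = [0.7685, 0.0241, 0.6457]
output = (0.9)·(0.7685) + (-0.3)·(0.0241) + (0.0)·(0.6457) + 0.0 = 0.6844

0.6844


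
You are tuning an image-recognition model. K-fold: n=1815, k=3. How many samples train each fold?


Fold size = 1815/3 = 605
Training per fold = 1815 - 605 = 1210

1210


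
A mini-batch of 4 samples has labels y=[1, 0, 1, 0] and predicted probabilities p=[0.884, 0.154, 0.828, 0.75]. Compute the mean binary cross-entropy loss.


L[0] = -ln(0.884) = 0.1233
L[1] = -ln(1-0.154) = -ln(0.846) = 0.1672
L[2] = -ln(0.828) = 0.1887
L[3] = -ln(1-0.75) = -ln(0.25) = 1.3863
mean = (0.1233 + 0.1672 + 0.1887 + 1.3863)/4 = 0.4664

0.4664


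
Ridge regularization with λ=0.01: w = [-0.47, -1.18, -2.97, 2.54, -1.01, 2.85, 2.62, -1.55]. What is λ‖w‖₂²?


‖w‖₂² = (-0.47)² + (-1.18)² + (-2.97)² + (2.54)² + (-1.01)² + (2.85)² + (2.62)² + (-1.55)²
     = 0.2209 + 1.3924 + 8.8209 + 6.4516 + 1.0201 + 8.1225 + 6.8644 + 2.4025
     = 35.2953
λ·‖w‖₂² = 0.01·35.2953 = 0.352953

0.352953


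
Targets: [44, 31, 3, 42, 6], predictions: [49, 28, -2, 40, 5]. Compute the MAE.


Absolute errors: |44-49|=5, |31-28|=3, |3+ 2|=5, |42-40|=2, |6-5|=1
Sum = 16
MAE = 16/5 = 16/5

16/5


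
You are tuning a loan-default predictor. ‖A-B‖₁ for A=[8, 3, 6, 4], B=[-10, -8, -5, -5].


d = |8+ 10| + |3+ 8| + |6+ 5| + |4+ 5|
  = 18 + 11 + 11 + 9
  = 49

49


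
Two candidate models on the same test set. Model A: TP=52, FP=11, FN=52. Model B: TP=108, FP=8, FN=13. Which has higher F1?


Model A: P=52/63=0.8254, R=52/104=0.5, F1=2PR/(P+R)=2TP/(2TP+FP+FN)=104/167=0.6228
Model B: P=108/116=0.931, R=108/121=0.8926, F1=2PR/(P+R)=2TP/(2TP+FP+FN)=216/237=0.9114
0.6228 < 0.9114 → Model B

Model B


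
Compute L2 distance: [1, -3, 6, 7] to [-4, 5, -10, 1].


d = √((1+ 4)² + (-3-5)² + (6+ 10)² + (7-1)²)
  = √(25 + 64 + 256 + 36)
  = √381 = 19.5192

19.5192


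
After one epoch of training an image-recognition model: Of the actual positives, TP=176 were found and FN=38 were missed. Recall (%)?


Recall = TP/(TP+FN)
= 176/(176+38)
= 176/214 = 82.24%

82.24%


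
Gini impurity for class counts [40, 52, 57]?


Probabilities: [40/149, 52/149, 57/149] ≈ [0.2685, 0.349, 0.3826]
Σpᵢ² = (1600 + 2704 + 3249)/149² = 7553/22201
Gini = 1 - Σpᵢ² = 1 - 7553/22201 = 0.6598

0.6598


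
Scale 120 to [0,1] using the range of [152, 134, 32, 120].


min=32, max=152
(120-32)/(152-32) = 88/120 = 0.7333

0.7333


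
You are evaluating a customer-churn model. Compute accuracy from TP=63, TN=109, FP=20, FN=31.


Accuracy = (TP+TN)/(TP+TN+FP+FN)
= (63+109)/(223)
= 172/223 = 77.13%

77.13%


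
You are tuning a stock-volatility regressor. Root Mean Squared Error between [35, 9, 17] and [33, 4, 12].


MSE = 54/3 = 18
RMSE = √(54/3) = 4.2426

4.2426


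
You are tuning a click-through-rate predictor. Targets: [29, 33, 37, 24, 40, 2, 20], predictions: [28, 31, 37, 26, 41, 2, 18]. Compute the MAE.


Absolute errors: |29-28|=1, |33-31|=2, |37-37|=0, |24-26|=2, |40-41|=1, |2-2|=0, |20-18|=2
Sum = 8
MAE = 8/7 = 8/7

8/7


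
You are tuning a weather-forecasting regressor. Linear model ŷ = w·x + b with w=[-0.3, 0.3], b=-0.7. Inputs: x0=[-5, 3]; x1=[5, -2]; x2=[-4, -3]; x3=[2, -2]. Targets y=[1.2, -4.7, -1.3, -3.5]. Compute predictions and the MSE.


ŷ0 = (-0.3)·(-5) + (0.3)·(3) - 0.7 = 1.7
ŷ1 = (-0.3)·(5) + (0.3)·(-2) - 0.7 = -2.8
ŷ2 = (-0.3)·(-4) + (0.3)·(-3) - 0.7 = -0.4
ŷ3 = (-0.3)·(2) + (0.3)·(-2) - 0.7 = -1.9
errors² = [0.25, 3.61, 0.81, 2.56]
MSE = 7.2300/4 = 1.8075

1.8075


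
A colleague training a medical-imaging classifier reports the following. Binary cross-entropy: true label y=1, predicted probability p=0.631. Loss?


BCE = -[y·ln(p) + (1-y)·ln(1-p)]
= -1·ln(0.631) - 0
= -ln(0.631) = 0.4604

0.4604


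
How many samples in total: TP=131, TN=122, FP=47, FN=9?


Total = TP + TN + FP + FN
= 131 + 122 + 47 + 9
= 309
(Predicted positive: 178, predicted negative: 131)

309


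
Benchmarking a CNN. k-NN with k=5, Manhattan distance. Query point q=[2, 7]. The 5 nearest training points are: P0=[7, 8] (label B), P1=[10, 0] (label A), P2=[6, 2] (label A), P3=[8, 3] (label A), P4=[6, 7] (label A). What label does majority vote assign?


d(q,P0) = 6  (label B)
d(q,P1) = 15  (label A)
d(q,P2) = 9  (label A)
d(q,P3) = 10  (label A)
d(q,P4) = 4  (label A)
Votes: A=4, B=1
Majority → A

A


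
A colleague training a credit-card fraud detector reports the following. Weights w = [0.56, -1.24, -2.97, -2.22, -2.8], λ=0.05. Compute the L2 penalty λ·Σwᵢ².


‖w‖₂² = (0.56)² + (-1.24)² + (-2.97)² + (-2.22)² + (-2.8)²
     = 0.3136 + 1.5376 + 8.8209 + 4.9284 + 7.84
     = 23.4405
λ·‖w‖₂² = 0.05·23.4405 = 1.172025

1.172025


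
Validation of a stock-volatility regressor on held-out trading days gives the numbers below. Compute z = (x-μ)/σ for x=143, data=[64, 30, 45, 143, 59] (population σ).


μ = 68.2, σ = 39.2296
z = (143 - 68.2)/39.2296 = 1.9067

1.9067


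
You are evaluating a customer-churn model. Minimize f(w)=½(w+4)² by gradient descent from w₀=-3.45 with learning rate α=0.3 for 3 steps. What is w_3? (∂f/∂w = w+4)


step 1: grad = -3.45+4 = 0.55; w = -3.45 - 0.3·(0.55) = -3.615
step 2: grad = -3.615+4 = 0.385; w = -3.615 - 0.3·(0.385) = -3.7305
step 3: grad = -3.7305+4 = 0.2695; w = -3.7305 - 0.3·(0.2695) = -3.81135

-3.81135


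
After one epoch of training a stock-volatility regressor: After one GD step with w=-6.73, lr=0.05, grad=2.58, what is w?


w_new = w - α·∇
= -6.73 - 0.05·2.58
= -6.73 - 0.129
= -6.859

-6.859


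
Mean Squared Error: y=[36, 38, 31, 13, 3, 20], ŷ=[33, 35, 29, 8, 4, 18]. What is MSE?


Squared errors: (36-33)²=9, (38-35)²=9, (31-29)²=4, (13-8)²=25, (3-4)²=1, (20-18)²=4
Sum = 52
MSE = 52/6 = 26/3

26/3


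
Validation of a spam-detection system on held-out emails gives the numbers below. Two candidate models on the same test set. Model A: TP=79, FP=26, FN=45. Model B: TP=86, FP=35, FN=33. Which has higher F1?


Model A: P=79/105=0.7524, R=79/124=0.6371, F1=2PR/(P+R)=2TP/(2TP+FP+FN)=158/229=0.69
Model B: P=86/121=0.7107, R=86/119=0.7227, F1=2PR/(P+R)=2TP/(2TP+FP+FN)=172/240=0.7167
0.69 < 0.7167 → Model B

Model B


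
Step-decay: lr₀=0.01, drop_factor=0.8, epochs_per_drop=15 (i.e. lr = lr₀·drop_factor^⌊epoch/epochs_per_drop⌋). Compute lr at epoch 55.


n_drops = ⌊55/15⌋ = 3
lr = 0.01·0.8^3 = 0.01·0.512 = 0.00512

0.00512


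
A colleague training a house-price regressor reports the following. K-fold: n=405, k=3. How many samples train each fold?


Fold size = 405/3 = 135
Training per fold = 405 - 135 = 270

270


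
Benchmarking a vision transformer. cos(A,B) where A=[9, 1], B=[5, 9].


A·B = 9·5 + 1·9 = 54
‖A‖ = √82 = 9.0554, ‖B‖ = √106 = 10.2956
cos = 54/(√82·√106) = 54/√8692 = 0.5792

0.5792


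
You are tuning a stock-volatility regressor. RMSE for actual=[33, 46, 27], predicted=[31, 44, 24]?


MSE = 17/3 = 5.6667
RMSE = √(17/3) = 2.3805

2.3805


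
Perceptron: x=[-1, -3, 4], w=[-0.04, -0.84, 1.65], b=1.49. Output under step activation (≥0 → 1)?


z = (-1)·(-0.04) + (-3)·(-0.84) + (4)·(1.65) + 1.49
  = 10.65
step(z) = 1 (z≥0)

1


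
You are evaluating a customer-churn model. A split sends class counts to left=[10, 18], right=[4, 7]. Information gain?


Parent = [14, 25], H_parent = 0.9418
H_left = 0.9403 (n=28), H_right = 0.9457 (n=11)
H_children = (28/39)·0.9403 + (11/39)·0.9457 = 0.9418
IG = 0.9418 - 0.9418 = 0.0

0.0


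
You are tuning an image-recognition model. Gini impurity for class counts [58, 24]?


Probabilities: [58/82, 24/82] ≈ [0.7073, 0.2927]
Σpᵢ² = (3364 + 576)/82² = 3940/6724
Gini = 1 - Σpᵢ² = 1 - 3940/6724 = 0.414

0.414


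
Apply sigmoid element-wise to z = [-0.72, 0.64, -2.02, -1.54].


σ(-0.72) = 1/(1+e^0.72) = 0.3274
σ(0.64) = 1/(1+e^-0.64) = 0.6548
σ(-2.02) = 1/(1+e^2.02) = 0.1171
σ(-1.54) = 1/(1+e^1.54) = 0.1765
result = [0.3274, 0.6548, 0.1171, 0.1765]

[0.3274, 0.6548, 0.1171, 0.1765]


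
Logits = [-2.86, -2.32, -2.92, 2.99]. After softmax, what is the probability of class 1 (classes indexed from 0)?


Exponentials: e^-2.86=0.0573, e^-2.32=0.0983, e^-2.92=0.0539, e^2.99=19.8857
Sum = 20.0952
Softmax = [0.0028, 0.0049, 0.0027, 0.9896]
p[1] = 0.0983/20.0952 = 0.0049

0.0049


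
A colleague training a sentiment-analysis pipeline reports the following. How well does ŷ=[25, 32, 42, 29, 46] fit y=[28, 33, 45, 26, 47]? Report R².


ȳ = 35.8
SS_res = Σ(y-ŷ)² = 29
SS_tot = Σ(y-ȳ)² = 374.8
R² = 1 - SS_res/SS_tot = 1 - 0.0774 = 0.9226

0.9226


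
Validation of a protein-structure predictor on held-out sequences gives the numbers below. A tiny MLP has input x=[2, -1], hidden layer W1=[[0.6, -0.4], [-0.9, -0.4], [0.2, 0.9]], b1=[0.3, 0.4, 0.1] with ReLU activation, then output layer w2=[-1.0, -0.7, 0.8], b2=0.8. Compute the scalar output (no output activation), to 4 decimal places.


z1[0] = (0.6)·(2) + (-0.4)·(-1) + 0.3 = 1.9
z1[1] = (-0.9)·(2) + (-0.4)·(-1) + 0.4 = -1.0
z1[2] = (0.2)·(2) + (0.9)·(-1) + 0.1 = -0.4
h = ReLU(z1) = [1.9, 0.0, 0.0]
output = (-1.0)·(1.9) + (-0.7)·(0.0) + (0.8)·(0.0) + 0.8 = -1.1

-1.1


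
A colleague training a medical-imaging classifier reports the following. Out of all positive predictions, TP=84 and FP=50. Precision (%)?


Precision = TP/(TP+FP)
= 84/(84+50)
= 84/134 = 62.69%

62.69%


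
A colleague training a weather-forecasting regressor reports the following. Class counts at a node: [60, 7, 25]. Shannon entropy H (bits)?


Probabilities: [60/92, 7/92, 25/92] ≈ [0.6522, 0.0761, 0.2717]
H = -((60/92)·log₂(60/92) + (7/92)·log₂(7/92) + (25/92)·log₂(25/92))
  = 1.1957 bits

1.1957 bits


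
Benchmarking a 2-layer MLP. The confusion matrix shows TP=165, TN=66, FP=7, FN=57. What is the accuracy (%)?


Accuracy = (TP+TN)/(TP+TN+FP+FN)
= (165+66)/(295)
= 231/295 = 78.31%

78.31%


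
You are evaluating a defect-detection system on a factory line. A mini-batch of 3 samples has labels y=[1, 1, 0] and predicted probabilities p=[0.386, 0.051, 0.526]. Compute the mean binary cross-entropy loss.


L[0] = -ln(0.386) = 0.9519
L[1] = -ln(0.051) = 2.9759
L[2] = -ln(1-0.526) = -ln(0.474) = 0.7465
mean = (0.9519 + 2.9759 + 0.7465)/3 = 1.5581

1.5581


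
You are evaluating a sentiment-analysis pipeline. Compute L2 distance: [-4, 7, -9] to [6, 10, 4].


d = √((-4-6)² + (7-10)² + (-9-4)²)
  = √(100 + 9 + 169)
  = √278 = 16.6733

16.6733


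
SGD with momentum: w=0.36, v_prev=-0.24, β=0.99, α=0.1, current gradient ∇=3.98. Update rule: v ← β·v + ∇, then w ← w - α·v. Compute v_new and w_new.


v_new = 0.99·-0.24 + 3.98 = -0.2376 + 3.98 = 3.7424
w_new = 0.36 - 0.1·3.7424 = 0.36 - 0.37424 = -0.01424

v_new=3.7424, w_new=-0.01424


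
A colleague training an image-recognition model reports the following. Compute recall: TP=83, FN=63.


Recall = TP/(TP+FN)
= 83/(83+63)
= 83/146 = 56.85%

56.85%


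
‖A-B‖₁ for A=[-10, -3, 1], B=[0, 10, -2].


d = |-10-0| + |-3-10| + |1+ 2|
  = 10 + 13 + 3
  = 26

26


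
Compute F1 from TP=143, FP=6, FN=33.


Precision = 143/149 = 0.9597
Recall = 143/176 = 0.8125
F1 = 2·P·R/(P+R) = 2·TP/(2·TP+FP+FN) = 286/(286+6+33) = 286/325 = 0.88

0.88


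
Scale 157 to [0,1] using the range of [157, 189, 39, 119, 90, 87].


min=39, max=189
(157-39)/(189-39) = 118/150 = 0.7867

0.7867


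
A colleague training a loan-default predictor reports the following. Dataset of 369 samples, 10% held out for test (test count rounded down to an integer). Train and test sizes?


Test = ⌊369·10/100⌋ = 36
Train = 369 - 36 = 333

Train: 333, Test: 36


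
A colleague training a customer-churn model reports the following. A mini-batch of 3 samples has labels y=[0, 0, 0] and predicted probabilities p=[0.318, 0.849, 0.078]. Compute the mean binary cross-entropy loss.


L[0] = -ln(1-0.318) = -ln(0.682) = 0.3827
L[1] = -ln(1-0.849) = -ln(0.151) = 1.8905
L[2] = -ln(1-0.078) = -ln(0.922) = 0.0812
mean = (0.3827 + 1.8905 + 0.0812)/3 = 0.7848

0.7848


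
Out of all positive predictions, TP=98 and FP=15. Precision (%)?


Precision = TP/(TP+FP)
= 98/(98+15)
= 98/113 = 86.73%

86.73%


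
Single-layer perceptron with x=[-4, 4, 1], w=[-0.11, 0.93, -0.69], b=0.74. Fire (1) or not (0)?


z = (-4)·(-0.11) + (4)·(0.93) + (1)·(-0.69) + 0.74
  = 4.21
step(z) = 1 (z≥0)

1


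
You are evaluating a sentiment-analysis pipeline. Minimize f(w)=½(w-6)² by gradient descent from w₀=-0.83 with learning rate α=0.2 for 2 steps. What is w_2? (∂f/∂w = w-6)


step 1: grad = -0.83-6 = -6.83; w = -0.83 - 0.2·(-6.83) = 0.536
step 2: grad = 0.536-6 = -5.464; w = 0.536 - 0.2·(-5.464) = 1.6288

1.6288


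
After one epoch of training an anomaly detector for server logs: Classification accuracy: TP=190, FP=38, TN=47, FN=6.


Accuracy = (TP+TN)/(TP+TN+FP+FN)
= (190+47)/(281)
= 237/281 = 84.34%

84.34%


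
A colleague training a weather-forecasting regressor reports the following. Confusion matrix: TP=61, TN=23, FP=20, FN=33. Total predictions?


Total = TP + TN + FP + FN
= 61 + 23 + 20 + 33
= 137
(Predicted positive: 81, predicted negative: 56)

137


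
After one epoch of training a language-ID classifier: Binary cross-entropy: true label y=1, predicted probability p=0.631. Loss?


BCE = -[y·ln(p) + (1-y)·ln(1-p)]
= -1·ln(0.631) - 0
= -ln(0.631) = 0.4604

0.4604
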